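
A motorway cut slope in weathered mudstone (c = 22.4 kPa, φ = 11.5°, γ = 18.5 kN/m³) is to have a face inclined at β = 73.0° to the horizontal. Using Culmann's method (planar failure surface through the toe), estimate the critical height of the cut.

Culmann's analysis gives the critical failure plane at α_cr = (β + φ)/2 = (73.0 + 11.5)/2 = 42.2°, and the critical height
H_c = (4c/γ) · sinβ cosφ / [1 − cos(β − φ)]
    = (4·22.4/18.5) · sin73.0°·cos11.5° / [1 − cos(61.5°)]
    = 4.843 · 0.9563·0.9799 / [1 − 0.4772]
    = 4.843 · 0.9371 / 0.5228
    = 8.68 m

H_c = 8.68 m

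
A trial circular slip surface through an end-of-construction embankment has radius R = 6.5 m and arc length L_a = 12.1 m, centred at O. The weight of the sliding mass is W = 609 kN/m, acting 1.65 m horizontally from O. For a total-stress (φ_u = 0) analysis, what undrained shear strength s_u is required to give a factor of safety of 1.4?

FS = s_u·L_a·R / (W·d), so s_u = FS·W·d / (L_a·R).
s_u = 1.4·609·1.65 / (12.10·6.5) = 1406.8 / 78.65 = 17.89 kPa

s_u = 17.9 kPa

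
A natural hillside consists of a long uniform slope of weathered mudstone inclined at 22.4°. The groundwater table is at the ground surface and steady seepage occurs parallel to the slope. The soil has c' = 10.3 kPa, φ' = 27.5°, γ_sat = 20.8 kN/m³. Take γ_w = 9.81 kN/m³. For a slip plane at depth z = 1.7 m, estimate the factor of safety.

FS = 1.49

With seepage parallel to the slope and the water table at the surface, the effective normal stress on the slip plane uses the buoyant unit weight γ' = γ_sat − γ_w while the driving shear stress uses γ_sat:
FS = [c' + γ' z cos²β tanφ'] / [γ_sat z sinβ cosβ]
γ' = 20.8 − 9.81 = 10.99 kN/m³
Numerator = 10.3 + 10.99·1.7·cos²22.4°·tan27.5° = 10.3 + 10.99·1.7·0.8548·0.5206 = 18.613 kPa
Denominator = 20.8·1.7·sin22.4°·cos22.4° = 20.8·1.7·0.3811·0.9245 = 12.458 kPa
FS = 18.613 / 12.458 = 1.494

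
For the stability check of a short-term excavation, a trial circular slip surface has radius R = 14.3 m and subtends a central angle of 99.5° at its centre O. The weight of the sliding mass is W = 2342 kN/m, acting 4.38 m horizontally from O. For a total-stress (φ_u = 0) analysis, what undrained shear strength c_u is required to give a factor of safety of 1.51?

FS = c_u·L_a·R / (W·d), so c_u = FS·W·d / (L_a·R).
Arc length L_a = R·θ = 14.3·(99.5°·π/180) = 14.3·1.7366 = 24.83 m
c_u = 1.51·2342·4.38 / (24.83·14.3) = 15489.5 / 355.12 = 43.62 kPa

c_u = 43.6 kPa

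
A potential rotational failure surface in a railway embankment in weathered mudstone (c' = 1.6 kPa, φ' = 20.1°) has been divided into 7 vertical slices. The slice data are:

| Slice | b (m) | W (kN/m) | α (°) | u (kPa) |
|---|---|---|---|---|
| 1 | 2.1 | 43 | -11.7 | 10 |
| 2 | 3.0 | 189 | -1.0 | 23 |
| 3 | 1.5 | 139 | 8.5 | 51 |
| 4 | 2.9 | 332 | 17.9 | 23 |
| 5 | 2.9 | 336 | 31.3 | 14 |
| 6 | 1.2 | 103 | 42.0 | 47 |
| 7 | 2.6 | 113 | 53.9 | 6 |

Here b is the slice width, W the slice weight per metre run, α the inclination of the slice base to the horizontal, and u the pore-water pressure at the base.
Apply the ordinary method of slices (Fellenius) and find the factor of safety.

FS = 0.67

Ordinary method of slices: FS = Σ[c'·Δl_i + (W_i cosα_i − u_i·Δl_i)·tanφ'] / Σ W_i sinα_i, with Δl_i = b_i / cosα_i.
Slice 1: Δl = 2.1/cos(-11.7°) = 2.145 m; N'_1 = 43·cos(-11.7°) − 10·2.145 = 20.7; c'Δl = 3.43; W sinα = -8.7
Slice 2: Δl = 3.0/cos(-1.0°) = 3.000 m; N'_2 = 189·cos(-1.0°) − 23·3.000 = 120.0; c'Δl = 4.80; W sinα = -3.3
Slice 3: Δl = 1.5/cos8.5° = 1.517 m; N'_3 = 139·cos8.5° − 51·1.517 = 60.1; c'Δl = 2.43; W sinα = 20.5
Slice 4: Δl = 2.9/cos17.9° = 3.048 m; N'_4 = 332·cos17.9° − 23·3.048 = 245.8; c'Δl = 4.88; W sinα = 102.0
Slice 5: Δl = 2.9/cos31.3° = 3.394 m; N'_5 = 336·cos31.3° − 14·3.394 = 239.6; c'Δl = 5.43; W sinα = 174.6
Slice 6: Δl = 1.2/cos42.0° = 1.615 m; N'_6 = 103·cos42.0° − 47·1.615 = 0.7; c'Δl = 2.58; W sinα = 68.9
Slice 7: Δl = 2.6/cos53.9° = 4.413 m; N'_7 = 113·cos53.9° − 6·4.413 = 40.1; c'Δl = 7.06; W sinα = 91.3
Σc'Δl = 30.6 kN/m; ΣN' = 726.9 kN/m; ΣW sinα = 445.4 kN/m
Resisting = 30.6 + 726.9·tan20.1° = 30.6 + 266.0 = 296.6 kN/m
FS = 296.6 / 445.4 = 0.666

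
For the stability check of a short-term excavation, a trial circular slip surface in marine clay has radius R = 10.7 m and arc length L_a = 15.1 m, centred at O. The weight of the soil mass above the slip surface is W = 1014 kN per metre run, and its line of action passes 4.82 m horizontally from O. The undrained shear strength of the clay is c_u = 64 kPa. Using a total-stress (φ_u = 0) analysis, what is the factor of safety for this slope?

FS = 2.12

Taking moments about the centre O, the resisting moment is provided by the undrained shear strength acting along the arc:
M_R = c_u·L_a·R = 64·15.10·10.7 = 10340.5 kN·m/m
M_D = W·d = 1014·4.82 = 4887.5 kN·m/m
FS = M_R / M_D = 10340.5 / 4887.5 = 2.116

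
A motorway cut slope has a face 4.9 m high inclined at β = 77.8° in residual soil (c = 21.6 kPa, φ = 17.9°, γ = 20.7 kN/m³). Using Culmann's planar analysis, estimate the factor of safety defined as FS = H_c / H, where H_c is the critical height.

H_c = (4c/γ) · sinβ cosφ / [1 − cos(β − φ)]
    = (4·21.6/20.7) · sin77.8°·cos17.9° / [1 − cos59.9°]
    = 4.174 · 0.9301 / 0.4985 = 7.79 m
FS = H_c / H = 7.79 / 4.9 = 1.589

FS = 1.59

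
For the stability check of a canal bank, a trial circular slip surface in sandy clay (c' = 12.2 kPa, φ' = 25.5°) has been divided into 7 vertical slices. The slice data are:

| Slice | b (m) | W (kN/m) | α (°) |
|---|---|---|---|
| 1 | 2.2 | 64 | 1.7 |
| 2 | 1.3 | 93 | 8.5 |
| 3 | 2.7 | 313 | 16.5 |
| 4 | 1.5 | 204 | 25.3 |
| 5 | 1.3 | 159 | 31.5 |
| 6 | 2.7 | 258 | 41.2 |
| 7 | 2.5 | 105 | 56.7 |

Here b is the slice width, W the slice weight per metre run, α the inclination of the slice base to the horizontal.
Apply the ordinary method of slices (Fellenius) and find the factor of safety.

FS = 1.33

Ordinary method of slices: FS = Σ[c'·Δl_i + (W_i cosα_i)·tanφ'] / Σ W_i sinα_i, with Δl_i = b_i / cosα_i.
Slice 1: Δl = 2.2/cos1.7° = 2.201 m; N'_1 = 64·cos1.7° = 64.0; c'Δl = 26.85; W sinα = 1.9
Slice 2: Δl = 1.3/cos8.5° = 1.314 m; N'_2 = 93·cos8.5° = 92.0; c'Δl = 16.04; W sinα = 13.7
Slice 3: Δl = 2.7/cos16.5° = 2.816 m; N'_3 = 313·cos16.5° = 300.1; c'Δl = 34.35; W sinα = 88.9
Slice 4: Δl = 1.5/cos25.3° = 1.659 m; N'_4 = 204·cos25.3° = 184.4; c'Δl = 20.24; W sinα = 87.2
Slice 5: Δl = 1.3/cos31.5° = 1.525 m; N'_5 = 159·cos31.5° = 135.6; c'Δl = 18.60; W sinα = 83.1
Slice 6: Δl = 2.7/cos41.2° = 3.588 m; N'_6 = 258·cos41.2° = 194.1; c'Δl = 43.78; W sinα = 169.9
Slice 7: Δl = 2.5/cos56.7° = 4.554 m; N'_7 = 105·cos56.7° = 57.6; c'Δl = 55.55; W sinα = 87.8
Σc'Δl = 215.4 kN/m; ΣN' = 1027.8 kN/m; ΣW sinα = 532.5 kN/m
Resisting = 215.4 + 1027.8·tan25.5° = 215.4 + 490.3 = 705.7 kN/m
FS = 705.7 / 532.5 = 1.325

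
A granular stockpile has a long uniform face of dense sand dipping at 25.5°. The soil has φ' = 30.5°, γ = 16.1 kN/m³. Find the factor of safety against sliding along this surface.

FS = 1.23

For a dry cohesionless infinite slope the factor of safety is FS = tanφ' / tanβ.
FS = tan30.5° / tan25.5° = 0.5890 / 0.4770 = 1.235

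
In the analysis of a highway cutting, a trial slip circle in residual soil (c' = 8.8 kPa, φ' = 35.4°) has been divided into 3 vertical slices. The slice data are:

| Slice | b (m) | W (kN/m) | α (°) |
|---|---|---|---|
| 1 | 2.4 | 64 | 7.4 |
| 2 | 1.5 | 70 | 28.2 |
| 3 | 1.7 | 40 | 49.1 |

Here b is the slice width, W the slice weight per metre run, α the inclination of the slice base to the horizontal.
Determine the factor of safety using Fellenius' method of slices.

Ordinary method of slices: FS = Σ[c'·Δl_i + (W_i cosα_i)·tanφ'] / Σ W_i sinα_i, with Δl_i = b_i / cosα_i.
Slice 1: Δl = 2.4/cos7.4° = 2.420 m; N'_1 = 64·cos7.4° = 63.5; c'Δl = 21.30; W sinα = 8.2
Slice 2: Δl = 1.5/cos28.2° = 1.702 m; N'_2 = 70·cos28.2° = 61.7; c'Δl = 14.98; W sinα = 33.1
Slice 3: Δl = 1.7/cos49.1° = 2.596 m; N'_3 = 40·cos49.1° = 26.2; c'Δl = 22.85; W sinα = 30.2
Σc'Δl = 59.1 kN/m; ΣN' = 151.3 kN/m; ΣW sinα = 71.6 kN/m
Resisting = 59.1 + 151.3·tan35.4° = 59.1 + 107.6 = 166.7 kN/m
FS = 166.7 / 71.6 = 2.329

FS = 2.33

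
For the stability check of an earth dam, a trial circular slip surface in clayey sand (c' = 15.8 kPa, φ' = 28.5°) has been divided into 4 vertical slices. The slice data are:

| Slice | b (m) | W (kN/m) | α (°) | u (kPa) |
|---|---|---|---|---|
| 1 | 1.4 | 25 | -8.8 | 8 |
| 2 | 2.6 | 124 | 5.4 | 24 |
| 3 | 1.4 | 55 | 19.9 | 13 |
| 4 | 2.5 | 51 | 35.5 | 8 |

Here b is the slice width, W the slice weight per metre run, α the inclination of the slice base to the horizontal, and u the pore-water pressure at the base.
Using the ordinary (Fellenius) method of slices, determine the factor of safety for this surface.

FS = 3.61

Ordinary method of slices: FS = Σ[c'·Δl_i + (W_i cosα_i − u_i·Δl_i)·tanφ'] / Σ W_i sinα_i, with Δl_i = b_i / cosα_i.
Slice 1: Δl = 1.4/cos(-8.8°) = 1.417 m; N'_1 = 25·cos(-8.8°) − 8·1.417 = 13.4; c'Δl = 22.38; W sinα = -3.8
Slice 2: Δl = 2.6/cos5.4° = 2.612 m; N'_2 = 124·cos5.4° − 24·2.612 = 60.8; c'Δl = 41.26; W sinα = 11.7
Slice 3: Δl = 1.4/cos19.9° = 1.489 m; N'_3 = 55·cos19.9° − 13·1.489 = 32.4; c'Δl = 23.52; W sinα = 18.7
Slice 4: Δl = 2.5/cos35.5° = 3.071 m; N'_4 = 51·cos35.5° − 8·3.071 = 17.0; c'Δl = 48.52; W sinα = 29.6
Σc'Δl = 135.7 kN/m; ΣN' = 123.5 kN/m; ΣW sinα = 56.2 kN/m
Resisting = 135.7 + 123.5·tan28.5° = 135.7 + 67.0 = 202.7 kN/m
FS = 202.7 / 56.2 = 3.608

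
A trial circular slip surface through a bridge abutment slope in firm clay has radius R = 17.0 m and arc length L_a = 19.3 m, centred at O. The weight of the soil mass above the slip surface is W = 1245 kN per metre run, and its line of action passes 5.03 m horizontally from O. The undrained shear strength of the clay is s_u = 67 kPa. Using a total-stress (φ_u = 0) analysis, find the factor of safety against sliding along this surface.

Taking moments about the centre O, the resisting moment is provided by the undrained shear strength acting along the arc:
M_R = s_u·L_a·R = 67·19.30·17.0 = 21982.7 kN·m/m
M_D = W·d = 1245·5.03 = 6262.4 kN·m/m
FS = M_R / M_D = 21982.7 / 6262.4 = 3.510

FS = 3.51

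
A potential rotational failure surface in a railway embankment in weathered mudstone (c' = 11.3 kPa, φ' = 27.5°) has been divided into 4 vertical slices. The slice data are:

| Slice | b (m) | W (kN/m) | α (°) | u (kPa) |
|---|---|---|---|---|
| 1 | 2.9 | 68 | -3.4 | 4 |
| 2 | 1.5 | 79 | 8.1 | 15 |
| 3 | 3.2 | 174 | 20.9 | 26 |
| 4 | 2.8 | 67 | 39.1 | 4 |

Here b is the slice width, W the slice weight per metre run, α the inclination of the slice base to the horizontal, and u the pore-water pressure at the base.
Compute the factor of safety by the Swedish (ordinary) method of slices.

FS = 2.20

Ordinary method of slices: FS = Σ[c'·Δl_i + (W_i cosα_i − u_i·Δl_i)·tanφ'] / Σ W_i sinα_i, with Δl_i = b_i / cosα_i.
Slice 1: Δl = 2.9/cos(-3.4°) = 2.905 m; N'_1 = 68·cos(-3.4°) − 4·2.905 = 56.3; c'Δl = 32.83; W sinα = -4.0
Slice 2: Δl = 1.5/cos8.1° = 1.515 m; N'_2 = 79·cos8.1° − 15·1.515 = 55.5; c'Δl = 17.12; W sinα = 11.1
Slice 3: Δl = 3.2/cos20.9° = 3.425 m; N'_3 = 174·cos20.9° − 26·3.425 = 73.5; c'Δl = 38.71; W sinα = 62.1
Slice 4: Δl = 2.8/cos39.1° = 3.608 m; N'_4 = 67·cos39.1° − 4·3.608 = 37.6; c'Δl = 40.77; W sinα = 42.3
Σc'Δl = 129.4 kN/m; ΣN' = 222.8 kN/m; ΣW sinα = 111.4 kN/m
Resisting = 129.4 + 222.8·tan27.5° = 129.4 + 116.0 = 245.4 kN/m
FS = 245.4 / 111.4 = 2.202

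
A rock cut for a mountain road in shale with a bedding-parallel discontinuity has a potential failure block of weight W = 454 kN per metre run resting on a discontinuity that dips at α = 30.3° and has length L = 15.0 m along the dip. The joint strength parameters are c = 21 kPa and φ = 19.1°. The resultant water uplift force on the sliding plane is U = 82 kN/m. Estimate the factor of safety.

FS = 1.84

Resolving the block weight along and normal to the plane and applying the Mohr–Coulomb strength on the joint:
N' = W cosα − U = 454·cos30.3° − 82 = 310.0 kN/m
Driving force T = W sinα = 454·sin30.3° = 229.1 kN/m
Resisting force R = c·L + N'·tanφ = 21·15.0 + 310.0·tan19.1° = 315.0 + 107.3 = 422.3 kN/m
FS = R / T = 422.3 / 229.1 = 1.844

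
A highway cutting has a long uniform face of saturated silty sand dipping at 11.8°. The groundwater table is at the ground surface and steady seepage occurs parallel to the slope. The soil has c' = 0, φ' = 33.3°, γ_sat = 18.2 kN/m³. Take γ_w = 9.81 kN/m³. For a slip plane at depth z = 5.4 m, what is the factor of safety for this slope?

FS = 1.45

With seepage parallel to the slope and the water table at the surface, the effective normal stress on the slip plane uses the buoyant unit weight γ' = γ_sat − γ_w while the driving shear stress uses γ_sat:
FS = [c' + γ' z cos²β tanφ'] / [γ_sat z sinβ cosβ]
(For c' = 0 this reduces to FS = (γ'/γ_sat)·tanφ'/tanβ.)
γ' = 18.2 − 9.81 = 8.39 kN/m³
Numerator = 0.0 + 8.39·5.4·cos²11.8°·tan33.3° = 0.0 + 8.39·5.4·0.9582·0.6569 = 28.516 kPa
Denominator = 18.2·5.4·sin11.8°·cos11.8° = 18.2·5.4·0.2045·0.9789 = 19.673 kPa
FS = 28.516 / 19.673 = 1.449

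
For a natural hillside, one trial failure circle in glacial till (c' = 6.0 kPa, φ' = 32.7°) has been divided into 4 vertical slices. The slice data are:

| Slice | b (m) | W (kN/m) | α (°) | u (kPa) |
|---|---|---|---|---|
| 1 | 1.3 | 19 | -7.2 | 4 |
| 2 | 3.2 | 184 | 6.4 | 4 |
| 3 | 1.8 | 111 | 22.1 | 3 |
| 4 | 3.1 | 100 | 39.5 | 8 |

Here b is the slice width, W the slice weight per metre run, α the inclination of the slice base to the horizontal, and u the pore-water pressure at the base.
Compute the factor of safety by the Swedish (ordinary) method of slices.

FS = 2.20

Ordinary method of slices: FS = Σ[c'·Δl_i + (W_i cosα_i − u_i·Δl_i)·tanφ'] / Σ W_i sinα_i, with Δl_i = b_i / cosα_i.
Slice 1: Δl = 1.3/cos(-7.2°) = 1.310 m; N'_1 = 19·cos(-7.2°) − 4·1.310 = 13.6; c'Δl = 7.86; W sinα = -2.4
Slice 2: Δl = 3.2/cos6.4° = 3.220 m; N'_2 = 184·cos6.4° − 4·3.220 = 170.0; c'Δl = 19.32; W sinα = 20.5
Slice 3: Δl = 1.8/cos22.1° = 1.943 m; N'_3 = 111·cos22.1° − 3·1.943 = 97.0; c'Δl = 11.66; W sinα = 41.8
Slice 4: Δl = 3.1/cos39.5° = 4.017 m; N'_4 = 100·cos39.5° − 8·4.017 = 45.0; c'Δl = 24.10; W sinα = 63.6
Σc'Δl = 62.9 kN/m; ΣN' = 325.6 kN/m; ΣW sinα = 123.5 kN/m
Resisting = 62.9 + 325.6·tan32.7° = 62.9 + 209.0 = 272.0 kN/m
FS = 272.0 / 123.5 = 2.202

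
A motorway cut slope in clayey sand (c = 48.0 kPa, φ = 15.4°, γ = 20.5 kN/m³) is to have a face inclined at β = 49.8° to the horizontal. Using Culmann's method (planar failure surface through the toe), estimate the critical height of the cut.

Culmann's analysis gives the critical failure plane at α_cr = (β + φ)/2 = (49.8 + 15.4)/2 = 32.6°, and the critical height
H_c = (4c/γ) · sinβ cosφ / [1 − cos(β − φ)]
    = (4·48.0/20.5) · sin49.8°·cos15.4° / [1 − cos(34.4°)]
    = 9.366 · 0.7638·0.9641 / [1 − 0.8251]
    = 9.366 · 0.7364 / 0.1749
    = 39.44 m

H_c = 39.44 m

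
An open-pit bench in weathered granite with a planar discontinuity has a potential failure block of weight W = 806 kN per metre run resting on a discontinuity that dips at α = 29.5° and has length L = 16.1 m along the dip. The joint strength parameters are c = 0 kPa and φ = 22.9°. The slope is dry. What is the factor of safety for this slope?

Resolving the block weight along and normal to the plane and applying the Mohr–Coulomb strength on the joint:
N' = W cosα = 806·cos29.5° = 701.5 kN/m
Driving force T = W sinα = 806·sin29.5° = 396.9 kN/m
Resisting force R = c·L + N'·tanφ = 0·16.1 + 701.5·tan22.9° = 0.0 + 296.3 = 296.3 kN/m
FS = R / T = 296.3 / 396.9 = 0.747

FS = 0.75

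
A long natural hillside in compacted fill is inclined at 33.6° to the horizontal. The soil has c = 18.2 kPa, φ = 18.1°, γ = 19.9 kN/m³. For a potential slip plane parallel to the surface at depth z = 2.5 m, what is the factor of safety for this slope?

FS = 1.29

For an infinite slope with a slip plane parallel to the surface (no pore pressure): FS = [c + γz cos²β tanφ] / [γz sinβ cosβ].
γz = 19.9·2.5 = 49.75 kN/m²
Numerator = 18.2 + 49.75·cos²33.6°·tan18.1° = 18.2 + 49.75·0.6938·0.3269 = 29.481 kPa
Denominator = 49.75·sin33.6°·cos33.6° = 49.75·0.5534·0.8329 = 22.931 kPa
FS = 29.481 / 22.931 = 1.286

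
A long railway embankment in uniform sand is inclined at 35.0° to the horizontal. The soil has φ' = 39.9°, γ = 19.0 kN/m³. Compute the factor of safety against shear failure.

FS = 1.19

For a dry cohesionless infinite slope the factor of safety is FS = tanφ' / tanβ.
FS = tan39.9° / tan35.0° = 0.8361 / 0.7002 = 1.194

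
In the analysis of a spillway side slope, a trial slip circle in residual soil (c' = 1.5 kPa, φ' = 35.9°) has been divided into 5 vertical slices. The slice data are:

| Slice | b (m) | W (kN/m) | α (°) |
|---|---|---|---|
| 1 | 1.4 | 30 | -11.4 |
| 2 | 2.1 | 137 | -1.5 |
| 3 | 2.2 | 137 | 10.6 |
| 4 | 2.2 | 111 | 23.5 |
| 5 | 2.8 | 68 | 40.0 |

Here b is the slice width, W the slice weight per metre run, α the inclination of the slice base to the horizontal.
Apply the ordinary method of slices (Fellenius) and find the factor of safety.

FS = 3.35

Ordinary method of slices: FS = Σ[c'·Δl_i + (W_i cosα_i)·tanφ'] / Σ W_i sinα_i, with Δl_i = b_i / cosα_i.
Slice 1: Δl = 1.4/cos(-11.4°) = 1.428 m; N'_1 = 30·cos(-11.4°) = 29.4; c'Δl = 2.14; W sinα = -5.9
Slice 2: Δl = 2.1/cos(-1.5°) = 2.101 m; N'_2 = 137·cos(-1.5°) = 137.0; c'Δl = 3.15; W sinα = -3.6
Slice 3: Δl = 2.2/cos10.6° = 2.238 m; N'_3 = 137·cos10.6° = 134.7; c'Δl = 3.36; W sinα = 25.2
Slice 4: Δl = 2.2/cos23.5° = 2.399 m; N'_4 = 111·cos23.5° = 101.8; c'Δl = 3.60; W sinα = 44.3
Slice 5: Δl = 2.8/cos40.0° = 3.655 m; N'_5 = 68·cos40.0° = 52.1; c'Δl = 5.48; W sinα = 43.7
Σc'Δl = 17.7 kN/m; ΣN' = 454.9 kN/m; ΣW sinα = 103.7 kN/m
Resisting = 17.7 + 454.9·tan35.9° = 17.7 + 329.3 = 347.0 kN/m
FS = 347.0 / 103.7 = 3.348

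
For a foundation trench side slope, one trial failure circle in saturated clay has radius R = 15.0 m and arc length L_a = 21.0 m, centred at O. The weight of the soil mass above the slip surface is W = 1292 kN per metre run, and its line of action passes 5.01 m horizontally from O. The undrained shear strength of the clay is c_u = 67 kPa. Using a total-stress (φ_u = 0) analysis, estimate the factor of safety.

Taking moments about the centre O, the resisting moment is provided by the undrained shear strength acting along the arc:
M_R = c_u·L_a·R = 67·21.00·15.0 = 21105.0 kN·m/m
M_D = W·d = 1292·5.01 = 6472.9 kN·m/m
FS = M_R / M_D = 21105.0 / 6472.9 = 3.261

FS = 3.26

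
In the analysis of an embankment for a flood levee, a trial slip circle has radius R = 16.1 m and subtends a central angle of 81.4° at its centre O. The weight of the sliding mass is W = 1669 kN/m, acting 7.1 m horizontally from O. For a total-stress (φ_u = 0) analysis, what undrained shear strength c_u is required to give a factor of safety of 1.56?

c_u = 50.2 kPa

FS = c_u·L_a·R / (W·d), so c_u = FS·W·d / (L_a·R).
Arc length L_a = R·θ = 16.1·(81.4°·π/180) = 16.1·1.4207 = 22.87 m
c_u = 1.56·1669·7.1 / (22.87·16.1) = 18485.8 / 368.26 = 50.20 kPa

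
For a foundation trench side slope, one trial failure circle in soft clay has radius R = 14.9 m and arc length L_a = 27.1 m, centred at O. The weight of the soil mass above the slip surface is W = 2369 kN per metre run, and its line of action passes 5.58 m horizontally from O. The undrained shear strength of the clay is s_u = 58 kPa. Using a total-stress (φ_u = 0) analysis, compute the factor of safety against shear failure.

Taking moments about the centre O, the resisting moment is provided by the undrained shear strength acting along the arc:
M_R = s_u·L_a·R = 58·27.10·14.9 = 23419.8 kN·m/m
M_D = W·d = 2369·5.58 = 13219.0 kN·m/m
FS = M_R / M_D = 23419.8 / 13219.0 = 1.772

FS = 1.77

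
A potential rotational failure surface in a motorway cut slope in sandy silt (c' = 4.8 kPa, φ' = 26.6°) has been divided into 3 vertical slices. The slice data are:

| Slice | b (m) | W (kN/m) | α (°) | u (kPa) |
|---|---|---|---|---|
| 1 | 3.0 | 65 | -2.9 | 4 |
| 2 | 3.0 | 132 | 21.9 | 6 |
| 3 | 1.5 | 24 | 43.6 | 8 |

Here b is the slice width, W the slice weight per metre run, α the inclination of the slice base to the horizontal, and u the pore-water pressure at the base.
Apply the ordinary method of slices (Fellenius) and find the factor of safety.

Ordinary method of slices: FS = Σ[c'·Δl_i + (W_i cosα_i − u_i·Δl_i)·tanφ'] / Σ W_i sinα_i, with Δl_i = b_i / cosα_i.
Slice 1: Δl = 3.0/cos(-2.9°) = 3.004 m; N'_1 = 65·cos(-2.9°) − 4·3.004 = 52.9; c'Δl = 14.42; W sinα = -3.3
Slice 2: Δl = 3.0/cos21.9° = 3.233 m; N'_2 = 132·cos21.9° − 6·3.233 = 103.1; c'Δl = 15.52; W sinα = 49.2
Slice 3: Δl = 1.5/cos43.6° = 2.071 m; N'_3 = 24·cos43.6° − 8·2.071 = 0.8; c'Δl = 9.94; W sinα = 16.6
Σc'Δl = 39.9 kN/m; ΣN' = 156.8 kN/m; ΣW sinα = 62.5 kN/m
Resisting = 39.9 + 156.8·tan26.6° = 39.9 + 78.5 = 118.4 kN/m
FS = 118.4 / 62.5 = 1.894

FS = 1.89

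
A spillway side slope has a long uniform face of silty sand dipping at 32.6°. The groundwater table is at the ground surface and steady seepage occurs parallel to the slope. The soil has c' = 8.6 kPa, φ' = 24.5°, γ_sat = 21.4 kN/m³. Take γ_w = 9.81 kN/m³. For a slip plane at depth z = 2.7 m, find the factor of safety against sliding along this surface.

With seepage parallel to the slope and the water table at the surface, the effective normal stress on the slip plane uses the buoyant unit weight γ' = γ_sat − γ_w while the driving shear stress uses γ_sat:
FS = [c' + γ' z cos²β tanφ'] / [γ_sat z sinβ cosβ]
γ' = 21.4 − 9.81 = 11.59 kN/m³
Numerator = 8.6 + 11.59·2.7·cos²32.6°·tan24.5° = 8.6 + 11.59·2.7·0.7097·0.4557 = 18.721 kPa
Denominator = 21.4·2.7·sin32.6°·cos32.6° = 21.4·2.7·0.5388·0.8425 = 26.226 kPa
FS = 18.721 / 26.226 = 0.714

FS = 0.71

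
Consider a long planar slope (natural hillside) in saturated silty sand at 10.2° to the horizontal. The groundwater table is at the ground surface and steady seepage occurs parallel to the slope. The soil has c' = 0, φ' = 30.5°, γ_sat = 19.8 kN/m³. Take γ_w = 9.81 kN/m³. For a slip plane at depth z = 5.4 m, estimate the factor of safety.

With seepage parallel to the slope and the water table at the surface, the effective normal stress on the slip plane uses the buoyant unit weight γ' = γ_sat − γ_w while the driving shear stress uses γ_sat:
FS = [c' + γ' z cos²β tanφ'] / [γ_sat z sinβ cosβ]
(For c' = 0 this reduces to FS = (γ'/γ_sat)·tanφ'/tanβ.)
γ' = 19.8 − 9.81 = 9.99 kN/m³
Numerator = 0.0 + 9.99·5.4·cos²10.2°·tan30.5° = 0.0 + 9.99·5.4·0.9686·0.5890 = 30.780 kPa
Denominator = 19.8·5.4·sin10.2°·cos10.2° = 19.8·5.4·0.1771·0.9842 = 18.635 kPa
FS = 30.780 / 18.635 = 1.652

FS = 1.65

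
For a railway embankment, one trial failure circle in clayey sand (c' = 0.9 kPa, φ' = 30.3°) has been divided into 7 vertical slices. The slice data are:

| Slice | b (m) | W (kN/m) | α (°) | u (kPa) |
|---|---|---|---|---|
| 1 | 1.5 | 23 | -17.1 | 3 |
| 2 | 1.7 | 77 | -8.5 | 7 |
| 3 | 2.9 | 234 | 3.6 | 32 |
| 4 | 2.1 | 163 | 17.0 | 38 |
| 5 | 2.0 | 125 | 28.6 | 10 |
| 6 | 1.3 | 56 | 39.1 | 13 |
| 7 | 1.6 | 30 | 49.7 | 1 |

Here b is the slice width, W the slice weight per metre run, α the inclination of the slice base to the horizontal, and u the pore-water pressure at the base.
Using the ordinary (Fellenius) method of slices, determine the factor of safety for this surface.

Ordinary method of slices: FS = Σ[c'·Δl_i + (W_i cosα_i − u_i·Δl_i)·tanφ'] / Σ W_i sinα_i, with Δl_i = b_i / cosα_i.
Slice 1: Δl = 1.5/cos(-17.1°) = 1.569 m; N'_1 = 23·cos(-17.1°) − 3·1.569 = 17.3; c'Δl = 1.41; W sinα = -6.8
Slice 2: Δl = 1.7/cos(-8.5°) = 1.719 m; N'_2 = 77·cos(-8.5°) − 7·1.719 = 64.1; c'Δl = 1.55; W sinα = -11.4
Slice 3: Δl = 2.9/cos3.6° = 2.906 m; N'_3 = 234·cos3.6° − 32·2.906 = 140.6; c'Δl = 2.62; W sinα = 14.7
Slice 4: Δl = 2.1/cos17.0° = 2.196 m; N'_4 = 163·cos17.0° − 38·2.196 = 72.4; c'Δl = 1.98; W sinα = 47.7
Slice 5: Δl = 2.0/cos28.6° = 2.278 m; N'_5 = 125·cos28.6° − 10·2.278 = 87.0; c'Δl = 2.05; W sinα = 59.8
Slice 6: Δl = 1.3/cos39.1° = 1.675 m; N'_6 = 56·cos39.1° − 13·1.675 = 21.7; c'Δl = 1.51; W sinα = 35.3
Slice 7: Δl = 1.6/cos49.7° = 2.474 m; N'_7 = 30·cos49.7° − 1·2.474 = 16.9; c'Δl = 2.23; W sinα = 22.9
Σc'Δl = 13.3 kN/m; ΣN' = 420.0 kN/m; ΣW sinα = 162.2 kN/m
Resisting = 13.3 + 420.0·tan30.3° = 13.3 + 245.4 = 258.7 kN/m
FS = 258.7 / 162.2 = 1.595

FS = 1.59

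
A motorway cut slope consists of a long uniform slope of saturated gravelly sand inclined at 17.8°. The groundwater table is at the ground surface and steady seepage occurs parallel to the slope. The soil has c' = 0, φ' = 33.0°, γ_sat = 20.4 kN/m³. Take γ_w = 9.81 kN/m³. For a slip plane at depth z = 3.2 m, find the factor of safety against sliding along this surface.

FS = 1.05

With seepage parallel to the slope and the water table at the surface, the effective normal stress on the slip plane uses the buoyant unit weight γ' = γ_sat − γ_w while the driving shear stress uses γ_sat:
FS = [c' + γ' z cos²β tanφ'] / [γ_sat z sinβ cosβ]
(For c' = 0 this reduces to FS = (γ'/γ_sat)·tanφ'/tanβ.)
γ' = 20.4 − 9.81 = 10.59 kN/m³
Numerator = 0.0 + 10.59·3.2·cos²17.8°·tan33.0° = 0.0 + 10.59·3.2·0.9066·0.6494 = 19.951 kPa
Denominator = 20.4·3.2·sin17.8°·cos17.8° = 20.4·3.2·0.3057·0.9521 = 19.000 kPa
FS = 19.951 / 19.000 = 1.050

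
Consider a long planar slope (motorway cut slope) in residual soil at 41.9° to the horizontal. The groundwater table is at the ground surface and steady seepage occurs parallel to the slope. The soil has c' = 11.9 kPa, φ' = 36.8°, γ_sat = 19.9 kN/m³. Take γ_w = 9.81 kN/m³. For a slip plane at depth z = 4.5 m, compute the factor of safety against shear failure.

With seepage parallel to the slope and the water table at the surface, the effective normal stress on the slip plane uses the buoyant unit weight γ' = γ_sat − γ_w while the driving shear stress uses γ_sat:
FS = [c' + γ' z cos²β tanφ'] / [γ_sat z sinβ cosβ]
γ' = 19.9 − 9.81 = 10.09 kN/m³
Numerator = 11.9 + 10.09·4.5·cos²41.9°·tan36.8° = 11.9 + 10.09·4.5·0.5540·0.7481 = 30.718 kPa
Denominator = 19.9·4.5·sin41.9°·cos41.9° = 19.9·4.5·0.6678·0.7443 = 44.513 kPa
FS = 30.718 / 44.513 = 0.690

FS = 0.69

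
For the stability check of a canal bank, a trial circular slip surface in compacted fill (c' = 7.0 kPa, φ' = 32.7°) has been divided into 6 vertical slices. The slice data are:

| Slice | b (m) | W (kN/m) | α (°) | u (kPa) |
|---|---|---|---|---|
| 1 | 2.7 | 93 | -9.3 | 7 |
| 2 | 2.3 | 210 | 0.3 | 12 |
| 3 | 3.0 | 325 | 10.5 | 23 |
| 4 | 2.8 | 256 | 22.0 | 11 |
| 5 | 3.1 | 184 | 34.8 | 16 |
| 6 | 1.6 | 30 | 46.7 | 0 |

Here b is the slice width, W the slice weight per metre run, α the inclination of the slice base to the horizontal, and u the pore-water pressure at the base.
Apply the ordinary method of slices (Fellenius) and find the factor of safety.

Ordinary method of slices: FS = Σ[c'·Δl_i + (W_i cosα_i − u_i·Δl_i)·tanφ'] / Σ W_i sinα_i, with Δl_i = b_i / cosα_i.
Slice 1: Δl = 2.7/cos(-9.3°) = 2.736 m; N'_1 = 93·cos(-9.3°) − 7·2.736 = 72.6; c'Δl = 19.15; W sinα = -15.0
Slice 2: Δl = 2.3/cos0.3° = 2.300 m; N'_2 = 210·cos0.3° − 12·2.300 = 182.4; c'Δl = 16.10; W sinα = 1.1
Slice 3: Δl = 3.0/cos10.5° = 3.051 m; N'_3 = 325·cos10.5° − 23·3.051 = 249.4; c'Δl = 21.36; W sinα = 59.2
Slice 4: Δl = 2.8/cos22.0° = 3.020 m; N'_4 = 256·cos22.0° − 11·3.020 = 204.1; c'Δl = 21.14; W sinα = 95.9
Slice 5: Δl = 3.1/cos34.8° = 3.775 m; N'_5 = 184·cos34.8° − 16·3.775 = 90.7; c'Δl = 26.43; W sinα = 105.0
Slice 6: Δl = 1.6/cos46.7° = 2.333 m; N'_6 = 30·cos46.7° − 0·2.333 = 20.6; c'Δl = 16.33; W sinα = 21.8
Σc'Δl = 120.5 kN/m; ΣN' = 819.8 kN/m; ΣW sinα = 268.0 kN/m
Resisting = 120.5 + 819.8·tan32.7° = 120.5 + 526.3 = 646.8 kN/m
FS = 646.8 / 268.0 = 2.413

FS = 2.41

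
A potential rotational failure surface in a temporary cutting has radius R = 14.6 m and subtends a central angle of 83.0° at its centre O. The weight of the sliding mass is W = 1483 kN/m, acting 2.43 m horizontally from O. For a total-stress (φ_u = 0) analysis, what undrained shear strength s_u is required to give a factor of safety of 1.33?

s_u = 15.5 kPa

FS = s_u·L_a·R / (W·d), so s_u = FS·W·d / (L_a·R).
Arc length L_a = R·θ = 14.6·(83.0°·π/180) = 14.6·1.4486 = 21.15 m
s_u = 1.33·1483·2.43 / (21.15·14.6) = 4792.9 / 308.79 = 15.52 kPa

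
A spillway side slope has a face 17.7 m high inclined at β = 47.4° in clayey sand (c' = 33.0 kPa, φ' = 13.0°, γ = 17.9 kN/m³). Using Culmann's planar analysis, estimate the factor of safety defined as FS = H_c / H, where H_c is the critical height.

H_c = (4c'/γ) · sinβ cosφ' / [1 − cos(β − φ')]
    = (4·33.0/17.9) · sin47.4°·cos13.0° / [1 − cos34.4°]
    = 7.374 · 0.7172 / 0.1749 = 30.24 m
FS = H_c / H = 30.24 / 17.7 = 1.709

FS = 1.71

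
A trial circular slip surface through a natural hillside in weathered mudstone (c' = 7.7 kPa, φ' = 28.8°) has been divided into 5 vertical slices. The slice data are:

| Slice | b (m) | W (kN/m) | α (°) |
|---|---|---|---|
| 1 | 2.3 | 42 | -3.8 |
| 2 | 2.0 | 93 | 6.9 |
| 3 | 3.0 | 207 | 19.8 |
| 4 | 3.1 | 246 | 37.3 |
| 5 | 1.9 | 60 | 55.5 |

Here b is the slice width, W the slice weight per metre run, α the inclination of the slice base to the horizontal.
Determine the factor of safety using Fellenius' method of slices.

Ordinary method of slices: FS = Σ[c'·Δl_i + (W_i cosα_i)·tanφ'] / Σ W_i sinα_i, with Δl_i = b_i / cosα_i.
Slice 1: Δl = 2.3/cos(-3.8°) = 2.305 m; N'_1 = 42·cos(-3.8°) = 41.9; c'Δl = 17.75; W sinα = -2.8
Slice 2: Δl = 2.0/cos6.9° = 2.015 m; N'_2 = 93·cos6.9° = 92.3; c'Δl = 15.51; W sinα = 11.2
Slice 3: Δl = 3.0/cos19.8° = 3.189 m; N'_3 = 207·cos19.8° = 194.8; c'Δl = 24.55; W sinα = 70.1
Slice 4: Δl = 3.1/cos37.3° = 3.897 m; N'_4 = 246·cos37.3° = 195.7; c'Δl = 30.01; W sinα = 149.1
Slice 5: Δl = 1.9/cos55.5° = 3.354 m; N'_5 = 60·cos55.5° = 34.0; c'Δl = 25.83; W sinα = 49.4
Σc'Δl = 113.6 kN/m; ΣN' = 558.7 kN/m; ΣW sinα = 277.0 kN/m
Resisting = 113.6 + 558.7·tan28.8° = 113.6 + 307.1 = 420.8 kN/m
FS = 420.8 / 277.0 = 1.519

FS = 1.52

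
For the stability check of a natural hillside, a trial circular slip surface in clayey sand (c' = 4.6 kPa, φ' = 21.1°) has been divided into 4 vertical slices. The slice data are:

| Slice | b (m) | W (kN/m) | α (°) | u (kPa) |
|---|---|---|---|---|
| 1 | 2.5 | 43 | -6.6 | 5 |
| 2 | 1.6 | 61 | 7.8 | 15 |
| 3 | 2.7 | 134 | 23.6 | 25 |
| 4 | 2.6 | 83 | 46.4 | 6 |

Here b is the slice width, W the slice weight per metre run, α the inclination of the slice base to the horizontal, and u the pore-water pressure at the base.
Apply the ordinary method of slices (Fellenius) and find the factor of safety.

Ordinary method of slices: FS = Σ[c'·Δl_i + (W_i cosα_i − u_i·Δl_i)·tanφ'] / Σ W_i sinα_i, with Δl_i = b_i / cosα_i.
Slice 1: Δl = 2.5/cos(-6.6°) = 2.517 m; N'_1 = 43·cos(-6.6°) − 5·2.517 = 30.1; c'Δl = 11.58; W sinα = -4.9
Slice 2: Δl = 1.6/cos7.8° = 1.615 m; N'_2 = 61·cos7.8° − 15·1.615 = 36.2; c'Δl = 7.43; W sinα = 8.3
Slice 3: Δl = 2.7/cos23.6° = 2.946 m; N'_3 = 134·cos23.6° − 25·2.946 = 49.1; c'Δl = 13.55; W sinα = 53.6
Slice 4: Δl = 2.6/cos46.4° = 3.770 m; N'_4 = 83·cos46.4° − 6·3.770 = 34.6; c'Δl = 17.34; W sinα = 60.1
Σc'Δl = 49.9 kN/m; ΣN' = 150.1 kN/m; ΣW sinα = 117.1 kN/m
Resisting = 49.9 + 150.1·tan21.1° = 49.9 + 57.9 = 107.8 kN/m
FS = 107.8 / 117.1 = 0.921

FS = 0.92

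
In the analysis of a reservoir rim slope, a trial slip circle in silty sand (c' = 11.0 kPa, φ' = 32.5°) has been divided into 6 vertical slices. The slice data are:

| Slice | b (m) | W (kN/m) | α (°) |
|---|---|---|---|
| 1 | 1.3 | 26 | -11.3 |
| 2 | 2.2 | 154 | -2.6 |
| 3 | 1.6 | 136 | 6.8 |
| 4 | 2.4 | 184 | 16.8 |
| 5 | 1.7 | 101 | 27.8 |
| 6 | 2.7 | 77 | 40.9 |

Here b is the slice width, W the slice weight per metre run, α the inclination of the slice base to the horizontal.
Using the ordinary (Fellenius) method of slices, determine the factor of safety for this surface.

Ordinary method of slices: FS = Σ[c'·Δl_i + (W_i cosα_i)·tanφ'] / Σ W_i sinα_i, with Δl_i = b_i / cosα_i.
Slice 1: Δl = 1.3/cos(-11.3°) = 1.326 m; N'_1 = 26·cos(-11.3°) = 25.5; c'Δl = 14.58; W sinα = -5.1
Slice 2: Δl = 2.2/cos(-2.6°) = 2.202 m; N'_2 = 154·cos(-2.6°) = 153.8; c'Δl = 24.22; W sinα = -7.0
Slice 3: Δl = 1.6/cos6.8° = 1.611 m; N'_3 = 136·cos6.8° = 135.0; c'Δl = 17.72; W sinα = 16.1
Slice 4: Δl = 2.4/cos16.8° = 2.507 m; N'_4 = 184·cos16.8° = 176.1; c'Δl = 27.58; W sinα = 53.2
Slice 5: Δl = 1.7/cos27.8° = 1.922 m; N'_5 = 101·cos27.8° = 89.3; c'Δl = 21.14; W sinα = 47.1
Slice 6: Δl = 2.7/cos40.9° = 3.572 m; N'_6 = 77·cos40.9° = 58.2; c'Δl = 39.29; W sinα = 50.4
Σc'Δl = 144.5 kN/m; ΣN' = 638.1 kN/m; ΣW sinα = 154.7 kN/m
Resisting = 144.5 + 638.1·tan32.5° = 144.5 + 406.5 = 551.0 kN/m
FS = 551.0 / 154.7 = 3.561

FS = 3.56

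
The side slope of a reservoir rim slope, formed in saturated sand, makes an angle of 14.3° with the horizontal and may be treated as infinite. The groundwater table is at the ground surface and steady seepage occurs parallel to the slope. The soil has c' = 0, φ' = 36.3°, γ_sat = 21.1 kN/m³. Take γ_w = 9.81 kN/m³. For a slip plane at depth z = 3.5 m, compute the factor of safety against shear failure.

With seepage parallel to the slope and the water table at the surface, the effective normal stress on the slip plane uses the buoyant unit weight γ' = γ_sat − γ_w while the driving shear stress uses γ_sat:
FS = [c' + γ' z cos²β tanφ'] / [γ_sat z sinβ cosβ]
(For c' = 0 this reduces to FS = (γ'/γ_sat)·tanφ'/tanβ.)
γ' = 21.1 − 9.81 = 11.29 kN/m³
Numerator = 0.0 + 11.29·3.5·cos²14.3°·tan36.3° = 0.0 + 11.29·3.5·0.9390·0.7346 = 27.256 kPa
Denominator = 21.1·3.5·sin14.3°·cos14.3° = 21.1·3.5·0.2470·0.9690 = 17.676 kPa
FS = 27.256 / 17.676 = 1.542

FS = 1.54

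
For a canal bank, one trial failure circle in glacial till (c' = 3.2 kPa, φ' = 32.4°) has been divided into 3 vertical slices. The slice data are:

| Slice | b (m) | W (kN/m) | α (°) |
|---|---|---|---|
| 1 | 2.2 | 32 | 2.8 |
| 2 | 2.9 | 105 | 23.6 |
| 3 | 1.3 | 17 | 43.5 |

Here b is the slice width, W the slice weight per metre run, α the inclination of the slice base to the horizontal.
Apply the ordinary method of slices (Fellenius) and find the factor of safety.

Ordinary method of slices: FS = Σ[c'·Δl_i + (W_i cosα_i)·tanφ'] / Σ W_i sinα_i, with Δl_i = b_i / cosα_i.
Slice 1: Δl = 2.2/cos2.8° = 2.203 m; N'_1 = 32·cos2.8° = 32.0; c'Δl = 7.05; W sinα = 1.6
Slice 2: Δl = 2.9/cos23.6° = 3.165 m; N'_2 = 105·cos23.6° = 96.2; c'Δl = 10.13; W sinα = 42.0
Slice 3: Δl = 1.3/cos43.5° = 1.792 m; N'_3 = 17·cos43.5° = 12.3; c'Δl = 5.73; W sinα = 11.7
Σc'Δl = 22.9 kN/m; ΣN' = 140.5 kN/m; ΣW sinα = 55.3 kN/m
Resisting = 22.9 + 140.5·tan32.4° = 22.9 + 89.2 = 112.1 kN/m
FS = 112.1 / 55.3 = 2.027

FS = 2.03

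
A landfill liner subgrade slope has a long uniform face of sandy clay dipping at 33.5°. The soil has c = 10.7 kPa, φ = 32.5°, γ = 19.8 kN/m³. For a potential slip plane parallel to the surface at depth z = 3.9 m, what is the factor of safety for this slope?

FS = 1.26

For an infinite slope with a slip plane parallel to the surface (no pore pressure): FS = [c + γz cos²β tanφ] / [γz sinβ cosβ].
γz = 19.8·3.9 = 77.22 kN/m²
Numerator = 10.7 + 77.22·cos²33.5°·tan32.5° = 10.7 + 77.22·0.6954·0.6371 = 44.908 kPa
Denominator = 77.22·sin33.5°·cos33.5° = 77.22·0.5519·0.8339 = 35.541 kPa
FS = 44.908 / 35.541 = 1.264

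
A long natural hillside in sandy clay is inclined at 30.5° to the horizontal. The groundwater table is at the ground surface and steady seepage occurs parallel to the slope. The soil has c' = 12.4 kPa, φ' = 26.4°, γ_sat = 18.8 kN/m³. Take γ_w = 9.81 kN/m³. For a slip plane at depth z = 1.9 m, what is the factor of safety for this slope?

With seepage parallel to the slope and the water table at the surface, the effective normal stress on the slip plane uses the buoyant unit weight γ' = γ_sat − γ_w while the driving shear stress uses γ_sat:
FS = [c' + γ' z cos²β tanφ'] / [γ_sat z sinβ cosβ]
γ' = 18.8 − 9.81 = 8.99 kN/m³
Numerator = 12.4 + 8.99·1.9·cos²30.5°·tan26.4° = 12.4 + 8.99·1.9·0.7424·0.4964 = 18.695 kPa
Denominator = 18.8·1.9·sin30.5°·cos30.5° = 18.8·1.9·0.5075·0.8616 = 15.621 kPa
FS = 18.695 / 15.621 = 1.197

FS = 1.20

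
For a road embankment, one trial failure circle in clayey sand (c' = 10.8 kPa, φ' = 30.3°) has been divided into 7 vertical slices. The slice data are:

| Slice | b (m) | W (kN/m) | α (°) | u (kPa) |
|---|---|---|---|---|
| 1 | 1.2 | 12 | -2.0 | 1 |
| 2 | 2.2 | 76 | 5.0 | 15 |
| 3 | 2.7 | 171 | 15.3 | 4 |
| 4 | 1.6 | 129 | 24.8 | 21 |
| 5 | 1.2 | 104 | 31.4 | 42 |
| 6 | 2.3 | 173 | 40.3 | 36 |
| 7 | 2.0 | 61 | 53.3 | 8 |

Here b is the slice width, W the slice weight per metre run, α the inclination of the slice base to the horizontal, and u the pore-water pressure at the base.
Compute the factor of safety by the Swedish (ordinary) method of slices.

FS = 1.17

Ordinary method of slices: FS = Σ[c'·Δl_i + (W_i cosα_i − u_i·Δl_i)·tanφ'] / Σ W_i sinα_i, with Δl_i = b_i / cosα_i.
Slice 1: Δl = 1.2/cos(-2.0°) = 1.201 m; N'_1 = 12·cos(-2.0°) − 1·1.201 = 10.8; c'Δl = 12.97; W sinα = -0.4
Slice 2: Δl = 2.2/cos5.0° = 2.208 m; N'_2 = 76·cos5.0° − 15·2.208 = 42.6; c'Δl = 23.85; W sinα = 6.6
Slice 3: Δl = 2.7/cos15.3° = 2.799 m; N'_3 = 171·cos15.3° − 4·2.799 = 153.7; c'Δl = 30.23; W sinα = 45.1
Slice 4: Δl = 1.6/cos24.8° = 1.763 m; N'_4 = 129·cos24.8° − 21·1.763 = 80.1; c'Δl = 19.04; W sinα = 54.1
Slice 5: Δl = 1.2/cos31.4° = 1.406 m; N'_5 = 104·cos31.4° − 42·1.406 = 29.7; c'Δl = 15.18; W sinα = 54.2
Slice 6: Δl = 2.3/cos40.3° = 3.016 m; N'_6 = 173·cos40.3° − 36·3.016 = 23.4; c'Δl = 32.57; W sinα = 111.9
Slice 7: Δl = 2.0/cos53.3° = 3.347 m; N'_7 = 61·cos53.3° − 8·3.347 = 9.7; c'Δl = 36.14; W sinα = 48.9
Σc'Δl = 170.0 kN/m; ΣN' = 350.0 kN/m; ΣW sinα = 320.4 kN/m
Resisting = 170.0 + 350.0·tan30.3° = 170.0 + 204.5 = 374.5 kN/m
FS = 374.5 / 320.4 = 1.169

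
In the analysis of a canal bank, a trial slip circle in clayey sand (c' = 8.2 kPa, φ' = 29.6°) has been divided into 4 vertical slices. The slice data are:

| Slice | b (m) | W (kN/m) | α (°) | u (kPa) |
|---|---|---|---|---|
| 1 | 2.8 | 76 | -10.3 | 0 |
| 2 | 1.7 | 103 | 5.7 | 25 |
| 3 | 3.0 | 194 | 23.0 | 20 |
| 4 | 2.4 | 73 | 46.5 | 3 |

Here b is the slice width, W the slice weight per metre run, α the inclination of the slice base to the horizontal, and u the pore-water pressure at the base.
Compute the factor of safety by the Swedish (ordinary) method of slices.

FS = 2.04

Ordinary method of slices: FS = Σ[c'·Δl_i + (W_i cosα_i − u_i·Δl_i)·tanφ'] / Σ W_i sinα_i, with Δl_i = b_i / cosα_i.
Slice 1: Δl = 2.8/cos(-10.3°) = 2.846 m; N'_1 = 76·cos(-10.3°) − 0·2.846 = 74.8; c'Δl = 23.34; W sinα = -13.6
Slice 2: Δl = 1.7/cos5.7° = 1.708 m; N'_2 = 103·cos5.7° − 25·1.708 = 59.8; c'Δl = 14.01; W sinα = 10.2
Slice 3: Δl = 3.0/cos23.0° = 3.259 m; N'_3 = 194·cos23.0° − 20·3.259 = 113.4; c'Δl = 26.72; W sinα = 75.8
Slice 4: Δl = 2.4/cos46.5° = 3.487 m; N'_4 = 73·cos46.5° − 3·3.487 = 39.8; c'Δl = 28.59; W sinα = 53.0
Σc'Δl = 92.7 kN/m; ΣN' = 287.7 kN/m; ΣW sinα = 125.4 kN/m
Resisting = 92.7 + 287.7·tan29.6° = 92.7 + 163.5 = 256.1 kN/m
FS = 256.1 / 125.4 = 2.042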